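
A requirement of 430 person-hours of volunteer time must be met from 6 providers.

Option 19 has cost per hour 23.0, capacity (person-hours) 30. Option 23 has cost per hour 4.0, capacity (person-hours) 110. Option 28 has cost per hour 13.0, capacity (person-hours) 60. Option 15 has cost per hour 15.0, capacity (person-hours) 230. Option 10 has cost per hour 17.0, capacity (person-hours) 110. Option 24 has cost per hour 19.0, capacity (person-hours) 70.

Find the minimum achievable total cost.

Fill from the cheapest provider first.
Option 23 (4.0): use full 110 — 320 person-hours to go.
Option 28 (13.0): use full 60 — 260 person-hours to go.
Take 230 from Option 15 at 15.0 — need 30 more.
Option 10 (17.0): take the remaining 30 — done.
Option 24, Option 19: unused.
Cost = 110×4.0 + 60×13.0 + 230×15.0 + 30×17.0 = 5180.

5180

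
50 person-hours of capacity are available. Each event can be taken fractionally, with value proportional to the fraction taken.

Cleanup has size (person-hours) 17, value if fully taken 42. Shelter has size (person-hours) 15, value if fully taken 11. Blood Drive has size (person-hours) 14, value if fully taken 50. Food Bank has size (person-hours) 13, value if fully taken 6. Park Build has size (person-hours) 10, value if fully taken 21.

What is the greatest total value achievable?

Sort by value density: Blood Drive 50/14≈3.57, Cleanup 42/17≈2.47, Park Build 21/10≈2.1, Shelter 11/15≈0.733, Food Bank 6/13≈0.462.
Blood Drive: take in full, 14 person-hours for value 50 — 36 left.
Cleanup: take in full, 17 person-hours for value 42 — 19 left.
Park Build: take in full, 10 person-hours for value 21 — 9 left.
Fill the last 9 person-hours with part of Shelter: 9/15 of it earns 6.6.
Total value = 119.6.

119.6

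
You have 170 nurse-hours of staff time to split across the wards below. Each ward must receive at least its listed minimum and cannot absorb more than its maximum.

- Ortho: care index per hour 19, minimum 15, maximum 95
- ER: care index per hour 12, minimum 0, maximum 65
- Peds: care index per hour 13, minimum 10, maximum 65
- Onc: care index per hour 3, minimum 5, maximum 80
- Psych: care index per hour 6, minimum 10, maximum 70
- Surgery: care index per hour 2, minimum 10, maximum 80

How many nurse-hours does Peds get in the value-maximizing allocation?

Meeting every minimum uses 15+0+10+5+10+10 = 50 nurse-hours, leaving 120.
Highest care index per hour first: Ortho 19 > Peds 13 > ER 12 > Psych 6 > Onc 3 > Surgery 2.
Ortho: +80 to 95 (cap) — 40 left.
Only 40 left; Peds takes them to reach 50.

50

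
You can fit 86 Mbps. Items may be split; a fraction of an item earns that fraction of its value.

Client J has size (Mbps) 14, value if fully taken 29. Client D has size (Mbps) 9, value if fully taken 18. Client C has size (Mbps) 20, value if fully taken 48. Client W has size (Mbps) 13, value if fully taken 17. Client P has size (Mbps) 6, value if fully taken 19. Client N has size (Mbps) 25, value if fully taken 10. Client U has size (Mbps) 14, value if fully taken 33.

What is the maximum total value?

168

Sort by value density: Client P 19/6≈3.17, Client C 48/20≈2.4, Client U 33/14≈2.36, Client J 29/14≈2.07, Client D 18/9≈2, Client W 17/13≈1.31, Client N 10/25≈0.4.
Client P: take in full, 6 Mbps for value 19 → 80 left.
Take all of Client C (20 Mbps, value 48) → 60 Mbps left.
Take all of Client U (14 Mbps, value 33) → 46 Mbps left.
Client J: take in full, 14 Mbps for value 29 → 32 left.
Take all of Client D (9 Mbps, value 18) → 23 Mbps left.
Client W: take in full, 13 Mbps for value 17 → 10 left.
Only 10 Mbps remain; take 10/25 of Client N for value 10×10/25 = 4.
Total value = 168.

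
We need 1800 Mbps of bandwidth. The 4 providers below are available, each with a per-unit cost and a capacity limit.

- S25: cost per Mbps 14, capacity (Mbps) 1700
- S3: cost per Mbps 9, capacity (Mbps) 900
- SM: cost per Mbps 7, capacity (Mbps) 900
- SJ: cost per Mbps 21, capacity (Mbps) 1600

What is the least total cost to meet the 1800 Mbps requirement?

Cheapest first:
SM (7): use full 900 → 900 Mbps to go.
S3 (9): use full 900 → 0 Mbps to go.
S25, SJ: unused.
Cost = 900×7 + 900×9 = 14400.

14400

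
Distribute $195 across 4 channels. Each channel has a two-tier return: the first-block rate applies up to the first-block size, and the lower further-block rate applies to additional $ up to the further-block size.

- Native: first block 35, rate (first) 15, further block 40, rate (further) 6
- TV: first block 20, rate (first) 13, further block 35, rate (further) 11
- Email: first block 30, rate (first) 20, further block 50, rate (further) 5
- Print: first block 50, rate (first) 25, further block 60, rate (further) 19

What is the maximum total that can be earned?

3775

Order all 8 blocks by rate: Print/tier1 25 > Email/tier1 20 > Print/tier2 19 > Native/tier1 15 > TV/tier1 13 > TV/tier2 11 > Native/tier2 6 > Email/tier2 5.
Print tier1 at 25: fill all 50 → 145 left.
Email/tier1 (20): +30 → 115 left.
Print/tier2 (19): +60 → 55 left.
Native tier1 at 15: fill all 35 → 20 left.
TV/tier1 (13): +20 → 0 left.
Total = 25×50 + 20×30 + 19×60 + 15×35 + 13×20 = 3775.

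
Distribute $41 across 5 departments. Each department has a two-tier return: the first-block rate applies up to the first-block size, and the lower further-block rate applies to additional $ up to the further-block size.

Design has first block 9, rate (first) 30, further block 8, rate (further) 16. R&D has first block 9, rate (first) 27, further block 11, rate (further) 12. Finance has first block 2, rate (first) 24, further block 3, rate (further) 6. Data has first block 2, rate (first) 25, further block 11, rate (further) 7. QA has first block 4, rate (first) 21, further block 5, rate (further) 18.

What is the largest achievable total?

Order all 10 blocks by rate: Design/first 30 > R&D/first 27 > Data/first 25 > Finance/first 24 > QA/first 21 > QA/second 18 > Design/second 16 > R&D/second 12 > Data/second 7 > Finance/second 6.
Fill Design first block (9 at 30) ; 32 left.
R&D/first (27): +9 ; 23 left.
Data/first (25): +2 ; 21 left.
Finance first at 24: fill all 2 ; 19 left.
Fill QA first block (4 at 21) ; 15 left.
QA second at 18: fill all 5 ; 10 left.
Fill Design second block (8 at 16) ; 2 left.
R&D second at 12: only 2 left, fill 2.
Total = 30×9 + 27×9 + 25×2 + 24×2 + 21×4 + 18×5 + 16×8 + 12×2 = 937.

937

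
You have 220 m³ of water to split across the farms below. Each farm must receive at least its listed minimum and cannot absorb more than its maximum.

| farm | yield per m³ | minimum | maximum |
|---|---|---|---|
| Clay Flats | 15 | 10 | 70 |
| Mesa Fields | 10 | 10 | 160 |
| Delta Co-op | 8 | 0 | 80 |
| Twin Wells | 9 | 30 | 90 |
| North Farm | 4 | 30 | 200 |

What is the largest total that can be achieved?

2340

Meeting every minimum uses 10+10+0+30+30 = 80 m³, leaving 140.
Order the farms by yield per m³: Clay Flats 15 > Mesa Fields 10 > Twin Wells 9 > Delta Co-op 8 > North Farm 4.
Clay Flats: +60 to 70 (cap) — 80 left.
Mesa Fields has room for 150 more but only 80 remain, so it gets 90.
Total = 15×70 + 10×90 + 9×30 + 4×30 = 2340.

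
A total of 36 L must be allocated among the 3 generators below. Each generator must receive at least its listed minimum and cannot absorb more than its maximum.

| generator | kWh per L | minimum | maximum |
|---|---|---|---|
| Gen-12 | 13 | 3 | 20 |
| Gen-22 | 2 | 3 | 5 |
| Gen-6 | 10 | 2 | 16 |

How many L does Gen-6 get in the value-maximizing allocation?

13

Meeting every minimum uses 3+3+2 = 8 L, leaving 28.
Rank by kWh per L: Gen-12 13 > Gen-6 10 > Gen-22 2.
Gen-12: +17 to 20 (cap) — 11 left.
Gen-6: +11 (room for 14) → 13. Pool exhausted.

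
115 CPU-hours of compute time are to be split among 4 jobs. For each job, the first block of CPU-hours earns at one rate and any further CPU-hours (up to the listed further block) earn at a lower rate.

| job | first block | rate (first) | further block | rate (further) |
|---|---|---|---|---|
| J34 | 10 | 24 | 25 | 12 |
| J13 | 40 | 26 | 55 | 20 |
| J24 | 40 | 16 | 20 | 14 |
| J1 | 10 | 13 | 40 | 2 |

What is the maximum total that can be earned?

Treat each block as its own option and order by rate: J13/first 26 > J34/first 24 > J13/second 20 > J24/first 16 > J24/second 14 > J1/first 13 > J34/second 12 > J1/second 2.
J13 first at 26: fill all 40 — 75 left.
Fill J34 first block (10 at 24) — 65 left.
J13/second (20): +55 — 10 left.
J24/first: +10 of 40 at 16; pool empty.
Total = 26×40 + 24×10 + 20×55 + 16×10 = 2540.

2540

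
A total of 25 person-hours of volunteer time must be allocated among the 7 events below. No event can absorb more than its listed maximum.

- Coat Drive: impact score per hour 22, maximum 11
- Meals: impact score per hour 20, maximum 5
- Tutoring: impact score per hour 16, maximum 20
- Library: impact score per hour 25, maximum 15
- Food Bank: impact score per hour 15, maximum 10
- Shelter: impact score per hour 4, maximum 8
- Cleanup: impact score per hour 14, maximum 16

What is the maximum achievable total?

Rank by impact score per hour: Library 25 > Coat Drive 22 > Meals 20 > Tutoring 16 > Food Bank 15 > Cleanup 14 > Shelter 4.
Give Library 15 to hit its cap of 15 → 10 left.
Coat Drive: +10 (room for 11) → 10. Pool exhausted.
Total = 22×10 + 25×15 = 595.

595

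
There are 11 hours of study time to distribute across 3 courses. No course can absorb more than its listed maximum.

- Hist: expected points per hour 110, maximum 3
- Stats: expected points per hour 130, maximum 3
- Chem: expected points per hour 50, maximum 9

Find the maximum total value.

970

Rank by expected points per hour: Stats 130 > Hist 110 > Chem 50.
Stats takes 3 to reach its cap of 3 — 8 left.
Give Hist 3 to hit its cap of 3 — 5 left.
Chem: +5 (room for 9) → 5. Pool exhausted.
Total = 110×3 + 130×3 + 50×5 = 970.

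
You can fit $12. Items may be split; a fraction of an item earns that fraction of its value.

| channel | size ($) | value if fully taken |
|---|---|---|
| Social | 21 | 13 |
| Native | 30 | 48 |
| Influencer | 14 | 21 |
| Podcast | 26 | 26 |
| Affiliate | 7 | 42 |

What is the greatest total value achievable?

50

Sort by value density: Affiliate 42/7≈6, Native 48/30≈1.6, Influencer 21/14≈1.5, Podcast 26/26≈1, Social 13/21≈0.619.
Affiliate: take in full, 7 $ for value 42 — 5 left.
5 $ left: a 5/30 share of Native gives 48×5/30 = 8.
Total value = 50.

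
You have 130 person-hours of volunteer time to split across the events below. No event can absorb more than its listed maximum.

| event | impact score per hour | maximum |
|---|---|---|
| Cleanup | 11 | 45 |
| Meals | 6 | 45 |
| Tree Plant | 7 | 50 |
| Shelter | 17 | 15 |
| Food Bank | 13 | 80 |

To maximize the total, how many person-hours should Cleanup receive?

35

Rank by impact score per hour: Shelter 17 > Food Bank 13 > Cleanup 11 > Tree Plant 7 > Meals 6.
Shelter takes 15 to reach its cap of 15 — 115 left.
Give Food Bank 80 to hit its cap of 80 — 35 left.
Cleanup: +35 (room for 45) → 35. Pool exhausted.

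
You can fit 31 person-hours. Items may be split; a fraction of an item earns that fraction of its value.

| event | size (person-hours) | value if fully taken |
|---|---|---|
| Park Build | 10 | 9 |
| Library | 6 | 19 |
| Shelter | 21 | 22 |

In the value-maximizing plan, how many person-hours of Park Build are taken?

4

Best value per unit of size first: Library 19/6≈3.17, Shelter 22/21≈1.05, Park Build 9/10≈0.9.
All 6 person-hours of Library fit (value 19) → 25 remain.
Shelter: take in full, 21 person-hours for value 22 → 4 left.
Only 4 person-hours remain; take 4/10 of Park Build for value 9×4/10 = 3.6.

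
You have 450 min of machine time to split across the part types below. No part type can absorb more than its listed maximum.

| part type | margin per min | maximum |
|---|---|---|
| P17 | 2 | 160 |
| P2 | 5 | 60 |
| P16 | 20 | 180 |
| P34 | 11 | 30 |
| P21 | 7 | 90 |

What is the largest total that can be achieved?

5040

Order the part types by margin per min: P16 20 > P34 11 > P21 7 > P2 5 > P17 2.
P16 takes 180 to reach its cap of 180 → 270 left.
P34 takes 30 to reach its cap of 30 → 240 left.
P21 takes 90 to reach its cap of 90 → 150 left.
Give P2 60 to hit its cap of 60 → 90 left.
P17: +90 (room for 160) → 90. Pool exhausted.
Total = 2×90 + 5×60 + 20×180 + 11×30 + 7×90 = 5040.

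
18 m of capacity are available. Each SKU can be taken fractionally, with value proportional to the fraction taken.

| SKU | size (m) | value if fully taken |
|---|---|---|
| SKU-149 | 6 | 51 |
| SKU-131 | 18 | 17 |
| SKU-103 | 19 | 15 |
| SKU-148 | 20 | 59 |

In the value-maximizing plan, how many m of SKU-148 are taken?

Rank by value-to-size ratio: SKU-149 51/6≈8.5, SKU-148 59/20≈2.95, SKU-131 17/18≈0.944, SKU-103 15/19≈0.789.
Take all of SKU-149 (6 m, value 51) — 12 m left.
Only 12 m remain; take 12/20 of SKU-148 for value 59×12/20 = 35.4.

12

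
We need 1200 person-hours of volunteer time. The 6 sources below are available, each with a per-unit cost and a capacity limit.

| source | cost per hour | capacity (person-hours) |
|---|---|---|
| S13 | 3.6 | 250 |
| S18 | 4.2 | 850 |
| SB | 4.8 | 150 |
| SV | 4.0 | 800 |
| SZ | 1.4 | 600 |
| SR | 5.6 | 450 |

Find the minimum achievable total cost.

3140

Use sources in increasing cost order.
SZ (1.4): use full 600 → 600 person-hours to go.
Take 250 from S13 at 3.6 → need 350 more.
SV at 4.0: take 350 of its 800 → requirement met.
S18, SB, SR: unused.
Cost = 600×1.4 + 250×3.6 + 350×4.0 = 3140.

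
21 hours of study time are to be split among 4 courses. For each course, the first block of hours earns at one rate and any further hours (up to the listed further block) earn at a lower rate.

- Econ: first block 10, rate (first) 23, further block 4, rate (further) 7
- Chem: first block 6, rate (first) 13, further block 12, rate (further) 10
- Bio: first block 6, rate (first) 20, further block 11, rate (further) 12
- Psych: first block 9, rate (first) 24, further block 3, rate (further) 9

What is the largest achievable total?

Treat each block as its own option and order by rate: Psych/first 24 > Econ/first 23 > Bio/first 20 > Chem/first 13 > Bio/second 12 > Chem/second 10 > Psych/second 9 > Econ/second 7.
Fill Psych first block (9 at 24) — 12 left.
Econ/first (23): +10 — 2 left.
Bio first at 20: only 2 left, fill 2.
Total = 24×9 + 23×10 + 20×2 = 486.

486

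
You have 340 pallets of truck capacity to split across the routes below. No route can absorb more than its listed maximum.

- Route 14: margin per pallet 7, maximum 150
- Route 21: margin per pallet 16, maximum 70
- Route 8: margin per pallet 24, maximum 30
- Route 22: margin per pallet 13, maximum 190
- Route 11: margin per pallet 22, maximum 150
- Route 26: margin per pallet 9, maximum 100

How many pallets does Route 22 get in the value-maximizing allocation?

90

Order the routes by margin per pallet: Route 8 24 > Route 11 22 > Route 21 16 > Route 22 13 > Route 26 9 > Route 14 7.
Give Route 8 30 to hit its cap of 30 → 310 left.
Route 11 takes 150 to reach its cap of 150 → 160 left.
Give Route 21 70 to hit its cap of 70 → 90 left.
Only 90 left; Route 22 takes them to reach 90.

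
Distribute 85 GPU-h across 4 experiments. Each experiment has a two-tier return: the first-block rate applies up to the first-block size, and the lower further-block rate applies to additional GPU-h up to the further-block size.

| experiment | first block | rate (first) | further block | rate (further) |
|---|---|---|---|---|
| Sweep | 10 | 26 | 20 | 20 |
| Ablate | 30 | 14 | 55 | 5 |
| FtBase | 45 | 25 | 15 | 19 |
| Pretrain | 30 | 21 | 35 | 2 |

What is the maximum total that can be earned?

2015

Treat each block as its own option and order by rate: Sweep/tier1 26 > FtBase/tier1 25 > Pretrain/tier1 21 > Sweep/tier2 20 > FtBase/tier2 19 > Ablate/tier1 14 > Ablate/tier2 5 > Pretrain/tier2 2.
Sweep tier1 at 26: fill all 10 ; 75 left.
FtBase/tier1 (25): +45 ; 30 left.
Fill Pretrain tier1 block (30 at 21) ; 0 left.
Total = 26×10 + 25×45 + 21×30 = 2015.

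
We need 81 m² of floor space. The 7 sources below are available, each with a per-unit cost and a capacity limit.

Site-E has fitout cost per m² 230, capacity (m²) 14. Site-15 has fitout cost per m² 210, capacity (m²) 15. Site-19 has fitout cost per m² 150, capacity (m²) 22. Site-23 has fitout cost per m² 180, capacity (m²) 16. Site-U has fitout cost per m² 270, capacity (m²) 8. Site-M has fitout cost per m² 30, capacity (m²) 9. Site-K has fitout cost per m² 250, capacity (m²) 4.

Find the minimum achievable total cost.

14090

Fill from the cheapest source first.
Take 9 from Site-M at 30 ; need 72 more.
Take 22 from Site-19 at 150 ; need 50 more.
Take 16 from Site-23 at 180 ; need 34 more.
Site-15 (210): use full 15 ; 19 m² to go.
Site-E (230): use full 14 ; 5 m² to go.
Take 4 from Site-K at 250 ; need 1 more.
Take 1 from Site-U at 270 to finish.
Cost = 9×30 + 22×150 + 16×180 + 15×210 + 14×230 + 4×250 + 1×270 = 14090.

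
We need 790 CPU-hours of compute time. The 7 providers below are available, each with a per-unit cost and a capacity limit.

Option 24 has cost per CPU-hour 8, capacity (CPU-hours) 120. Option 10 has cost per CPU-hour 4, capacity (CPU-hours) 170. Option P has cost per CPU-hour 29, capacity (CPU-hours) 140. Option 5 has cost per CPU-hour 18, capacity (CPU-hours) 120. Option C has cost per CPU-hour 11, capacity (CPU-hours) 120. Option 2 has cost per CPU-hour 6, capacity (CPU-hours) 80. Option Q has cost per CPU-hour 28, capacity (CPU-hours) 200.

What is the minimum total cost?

Use providers in increasing cost order.
Option 10 at 4: take all 170 CPU-hours → 620 still needed.
Option 2 (6): use full 80 → 540 CPU-hours to go.
Option 24 at 8: take all 120 CPU-hours → 420 still needed.
Option C at 11: take all 120 CPU-hours → 300 still needed.
Option 5 at 18: take all 120 CPU-hours → 180 still needed.
Option Q (28): take the remaining 180 → done.
Option P: unused.
Cost = 170×4 + 80×6 + 120×8 + 120×11 + 120×18 + 180×28 = 10640.

10640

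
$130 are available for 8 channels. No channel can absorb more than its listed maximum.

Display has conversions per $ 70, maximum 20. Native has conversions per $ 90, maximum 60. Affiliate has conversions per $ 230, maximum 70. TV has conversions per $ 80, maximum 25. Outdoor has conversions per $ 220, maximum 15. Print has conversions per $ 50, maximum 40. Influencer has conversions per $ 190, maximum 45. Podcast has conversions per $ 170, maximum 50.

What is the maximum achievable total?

Rank by conversions per $: Affiliate 230 > Outdoor 220 > Influencer 190 > Podcast 170 > Native 90 > TV 80 > Display 70 > Print 50.
Affiliate: +70 to 70 (cap) ; 60 left.
Give Outdoor 15 to hit its cap of 15 ; 45 left.
Influencer: +45 to 45 (cap) ; 0 left.
Total = 230×70 + 220×15 + 190×45 = 27950.

27950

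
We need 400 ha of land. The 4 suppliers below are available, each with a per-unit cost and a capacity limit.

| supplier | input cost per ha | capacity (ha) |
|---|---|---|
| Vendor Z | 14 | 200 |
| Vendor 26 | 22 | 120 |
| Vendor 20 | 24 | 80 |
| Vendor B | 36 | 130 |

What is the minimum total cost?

Use suppliers in increasing cost order.
Vendor Z (14): use full 200 → 200 ha to go.
Vendor 26 (22): use full 120 → 80 ha to go.
Vendor 20 at 24: take all 80 ha → 0 still needed.
Vendor B: unused.
Cost = 200×14 + 120×22 + 80×24 = 7360.

7360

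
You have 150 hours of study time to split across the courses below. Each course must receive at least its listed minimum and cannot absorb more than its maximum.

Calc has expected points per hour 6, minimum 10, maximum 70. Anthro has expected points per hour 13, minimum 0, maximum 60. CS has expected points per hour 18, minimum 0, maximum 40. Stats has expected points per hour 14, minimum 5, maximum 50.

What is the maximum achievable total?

Meeting every minimum uses 10+0+0+5 = 15 hours, leaving 135.
Rank by expected points per hour: CS 18 > Stats 14 > Anthro 13 > Calc 6.
CS: +40 to 40 (cap) — 95 left.
Give Stats 45 more to hit its cap of 50 — 50 left.
Only 50 left; Anthro takes them to reach 50.
Total = 6×10 + 13×50 + 18×40 + 14×50 = 2130.

2130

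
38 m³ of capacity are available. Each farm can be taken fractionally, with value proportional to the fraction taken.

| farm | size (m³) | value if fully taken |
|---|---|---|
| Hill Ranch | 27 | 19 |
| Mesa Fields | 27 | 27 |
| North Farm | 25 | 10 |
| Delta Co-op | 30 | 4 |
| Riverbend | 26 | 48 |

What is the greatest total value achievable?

Sort by value density: Riverbend 48/26≈1.85, Mesa Fields 27/27≈1, Hill Ranch 19/27≈0.704, North Farm 10/25≈0.4, Delta Co-op 4/30≈0.133.
Riverbend: take in full, 26 m³ for value 48 → 12 left.
Fill the last 12 m³ with part of Mesa Fields: 12/27 of it earns 12.
Total value = 60.

60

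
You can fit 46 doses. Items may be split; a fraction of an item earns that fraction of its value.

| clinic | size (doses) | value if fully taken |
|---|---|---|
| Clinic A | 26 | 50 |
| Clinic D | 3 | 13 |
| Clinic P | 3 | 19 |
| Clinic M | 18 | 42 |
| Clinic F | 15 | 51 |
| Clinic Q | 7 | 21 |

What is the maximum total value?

146

Rank by value-to-size ratio: Clinic P 19/3≈6.33, Clinic D 13/3≈4.33, Clinic F 51/15≈3.4, Clinic Q 21/7≈3, Clinic M 42/18≈2.33, Clinic A 50/26≈1.92.
All 3 doses of Clinic P fit (value 19) → 43 remain.
All 3 doses of Clinic D fit (value 13) → 40 remain.
Clinic F: take in full, 15 doses for value 51 → 25 left.
Clinic Q: take in full, 7 doses for value 21 → 18 left.
Clinic M: take in full, 18 doses for value 42 → 0 left.
Total value = 146.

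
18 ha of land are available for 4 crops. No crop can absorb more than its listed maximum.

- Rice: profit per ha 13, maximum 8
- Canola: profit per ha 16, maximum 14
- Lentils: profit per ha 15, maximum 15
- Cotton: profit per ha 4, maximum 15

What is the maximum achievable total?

Rank by profit per ha: Canola 16 > Lentils 15 > Rice 13 > Cotton 4.
Give Canola 14 to hit its cap of 14 — 4 left.
Lentils: +4 (room for 15) → 4. Pool exhausted.
Total = 16×14 + 15×4 = 284.

284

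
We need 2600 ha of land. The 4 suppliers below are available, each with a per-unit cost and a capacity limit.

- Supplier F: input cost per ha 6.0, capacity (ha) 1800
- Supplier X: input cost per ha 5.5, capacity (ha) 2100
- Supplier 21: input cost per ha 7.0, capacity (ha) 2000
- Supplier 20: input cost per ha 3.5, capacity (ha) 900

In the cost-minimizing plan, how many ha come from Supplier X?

Cheapest first:
Supplier 20 (3.5): use full 900 → 1700 ha to go.
Supplier X (5.5): take the remaining 1700 → done.
Supplier F, Supplier 21: unused.

1700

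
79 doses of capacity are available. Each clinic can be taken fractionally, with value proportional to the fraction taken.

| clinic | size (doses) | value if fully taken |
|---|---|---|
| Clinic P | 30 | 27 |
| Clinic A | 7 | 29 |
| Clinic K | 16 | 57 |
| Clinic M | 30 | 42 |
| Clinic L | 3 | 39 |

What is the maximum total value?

Rank by value-to-size ratio: Clinic L 39/3≈13, Clinic A 29/7≈4.14, Clinic K 57/16≈3.56, Clinic M 42/30≈1.4, Clinic P 27/30≈0.9.
Clinic L: take in full, 3 doses for value 39 → 76 left.
Take all of Clinic A (7 doses, value 29) → 69 doses left.
Take all of Clinic K (16 doses, value 57) → 53 doses left.
Take all of Clinic M (30 doses, value 42) → 23 doses left.
23 doses left: a 23/30 share of Clinic P gives 27×23/30 = 20.7.
Total value = 187.7.

187.7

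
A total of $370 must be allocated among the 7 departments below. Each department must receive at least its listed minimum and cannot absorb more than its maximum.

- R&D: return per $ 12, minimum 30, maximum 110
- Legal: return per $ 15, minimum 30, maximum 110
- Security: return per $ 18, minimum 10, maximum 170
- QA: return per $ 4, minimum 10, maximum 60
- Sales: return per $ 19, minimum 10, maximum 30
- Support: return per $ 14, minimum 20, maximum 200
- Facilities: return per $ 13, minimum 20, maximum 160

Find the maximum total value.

5920

Meeting every minimum uses 30+30+10+10+10+20+20 = 130 $, leaving 240.
Order the departments by return per $: Sales 19 > Security 18 > Legal 15 > Support 14 > Facilities 13 > R&D 12 > QA 4.
Give Sales 20 more to hit its cap of 30 → 220 left.
Give Security 160 more to hit its cap of 170 → 60 left.
Only 60 left; Legal takes them to reach 90.
Total = 12×30 + 15×90 + 18×170 + 4×10 + 19×30 + 14×20 + 13×20 = 5920.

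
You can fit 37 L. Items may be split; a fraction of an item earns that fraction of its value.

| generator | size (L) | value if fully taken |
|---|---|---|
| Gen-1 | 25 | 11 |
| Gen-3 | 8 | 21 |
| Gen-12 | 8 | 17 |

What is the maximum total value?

47.24

Best value per unit of size first: Gen-3 21/8≈2.62, Gen-12 17/8≈2.12, Gen-1 11/25≈0.44.
Take all of Gen-3 (8 L, value 21) — 29 L left.
All 8 L of Gen-12 fit (value 17) — 21 remain.
21 L left: a 21/25 share of Gen-1 gives 11×21/25 = 9.24.
Total value = 47.24.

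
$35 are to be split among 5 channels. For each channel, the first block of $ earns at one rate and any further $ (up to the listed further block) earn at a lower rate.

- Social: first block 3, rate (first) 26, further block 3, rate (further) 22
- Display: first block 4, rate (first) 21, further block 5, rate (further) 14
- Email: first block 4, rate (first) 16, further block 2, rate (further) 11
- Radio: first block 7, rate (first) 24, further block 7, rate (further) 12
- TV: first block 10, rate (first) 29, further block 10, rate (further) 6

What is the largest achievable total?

806

Rank every tier by rate: TV/tier1 29 > Social/tier1 26 > Radio/tier1 24 > Social/tier2 22 > Display/tier1 21 > Email/tier1 16 > Display/tier2 14 > Radio/tier2 12 > Email/tier2 11 > TV/tier2 6.
TV tier1 at 29: fill all 10 — 25 left.
Fill Social tier1 block (3 at 26) — 22 left.
Radio/tier1 (24): +7 — 15 left.
Fill Social tier2 block (3 at 22) — 12 left.
Display/tier1 (21): +4 — 8 left.
Email tier1 at 16: fill all 4 — 4 left.
Display/tier2: +4 of 5 at 14; pool empty.
Total = 29×10 + 26×3 + 24×7 + 22×3 + 21×4 + 16×4 + 14×4 = 806.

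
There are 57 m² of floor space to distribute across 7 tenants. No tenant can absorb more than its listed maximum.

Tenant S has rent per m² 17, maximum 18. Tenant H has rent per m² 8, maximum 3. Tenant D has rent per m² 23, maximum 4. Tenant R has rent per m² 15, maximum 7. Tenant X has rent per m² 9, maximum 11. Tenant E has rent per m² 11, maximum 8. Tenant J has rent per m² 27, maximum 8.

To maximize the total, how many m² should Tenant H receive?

1

Highest rent per m² first: Tenant J 27 > Tenant D 23 > Tenant S 17 > Tenant R 15 > Tenant E 11 > Tenant X 9 > Tenant H 8.
Tenant J: +8 to 8 (cap) ; 49 left.
Give Tenant D 4 to hit its cap of 4 ; 45 left.
Tenant S: +18 to 18 (cap) ; 27 left.
Give Tenant R 7 to hit its cap of 7 ; 20 left.
Tenant E: +8 to 8 (cap) ; 12 left.
Give Tenant X 11 to hit its cap of 11 ; 1 left.
Only 1 left; Tenant H takes them to reach 1.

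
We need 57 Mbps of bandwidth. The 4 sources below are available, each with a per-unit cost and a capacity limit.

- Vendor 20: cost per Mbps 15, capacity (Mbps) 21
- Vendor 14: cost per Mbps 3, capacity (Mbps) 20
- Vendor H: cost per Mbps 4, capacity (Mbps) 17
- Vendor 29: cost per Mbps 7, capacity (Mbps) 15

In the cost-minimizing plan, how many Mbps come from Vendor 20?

5

Use sources in increasing cost order.
Vendor 14 at 3: take all 20 Mbps — 37 still needed.
Take 17 from Vendor H at 4 — need 20 more.
Vendor 29 at 7: take all 15 Mbps — 5 still needed.
Vendor 20 at 15: take 5 of its 21 — requirement met.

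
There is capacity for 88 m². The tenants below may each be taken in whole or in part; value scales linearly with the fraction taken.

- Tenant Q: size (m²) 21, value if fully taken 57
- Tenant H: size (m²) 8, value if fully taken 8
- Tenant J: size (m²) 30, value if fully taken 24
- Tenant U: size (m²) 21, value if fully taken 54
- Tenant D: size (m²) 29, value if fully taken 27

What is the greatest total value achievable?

153.2

Best value per unit of size first: Tenant Q 57/21≈2.71, Tenant U 54/21≈2.57, Tenant H 8/8≈1, Tenant D 27/29≈0.931, Tenant J 24/30≈0.8.
Take all of Tenant Q (21 m², value 57) ; 67 m² left.
Tenant U: take in full, 21 m² for value 54 ; 46 left.
All 8 m² of Tenant H fit (value 8) ; 38 remain.
Tenant D: take in full, 29 m² for value 27 ; 9 left.
Only 9 m² remain; take 9/30 of Tenant J for value 24×9/30 = 7.2.
Total value = 153.2.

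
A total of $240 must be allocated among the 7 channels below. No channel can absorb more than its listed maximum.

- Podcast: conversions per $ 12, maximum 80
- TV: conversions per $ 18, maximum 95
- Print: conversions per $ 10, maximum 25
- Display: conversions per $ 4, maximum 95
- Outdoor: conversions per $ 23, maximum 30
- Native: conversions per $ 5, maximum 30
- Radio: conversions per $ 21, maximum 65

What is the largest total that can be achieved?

Rank by conversions per $: Outdoor 23 > Radio 21 > TV 18 > Podcast 12 > Print 10 > Native 5 > Display 4.
Give Outdoor 30 to hit its cap of 30 → 210 left.
Radio takes 65 to reach its cap of 65 → 145 left.
TV takes 95 to reach its cap of 95 → 50 left.
Podcast: +50 (room for 80) → 50. Pool exhausted.
Total = 12×50 + 18×95 + 23×30 + 21×65 = 4365.

4365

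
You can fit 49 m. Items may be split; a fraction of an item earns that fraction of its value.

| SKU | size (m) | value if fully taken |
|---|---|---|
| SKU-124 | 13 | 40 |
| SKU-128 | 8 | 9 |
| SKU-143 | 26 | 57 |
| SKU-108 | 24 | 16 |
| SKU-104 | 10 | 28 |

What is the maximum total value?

Best value per unit of size first: SKU-124 40/13≈3.08, SKU-104 28/10≈2.8, SKU-143 57/26≈2.19, SKU-128 9/8≈1.12, SKU-108 16/24≈0.667.
All 13 m of SKU-124 fit (value 40) → 36 remain.
Take all of SKU-104 (10 m, value 28) → 26 m left.
SKU-143: take in full, 26 m for value 57 → 0 left.
Total value = 125.

125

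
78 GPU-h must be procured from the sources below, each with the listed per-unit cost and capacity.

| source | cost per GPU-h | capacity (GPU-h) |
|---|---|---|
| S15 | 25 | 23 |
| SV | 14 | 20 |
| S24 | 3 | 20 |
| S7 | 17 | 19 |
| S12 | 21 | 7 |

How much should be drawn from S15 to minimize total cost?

Cheapest first:
Take 20 from S24 at 3 — need 58 more.
Take 20 from SV at 14 — need 38 more.
Take 19 from S7 at 17 — need 19 more.
S12 (21): use full 7 — 12 GPU-h to go.
S15 (25): take the remaining 12 — done.

12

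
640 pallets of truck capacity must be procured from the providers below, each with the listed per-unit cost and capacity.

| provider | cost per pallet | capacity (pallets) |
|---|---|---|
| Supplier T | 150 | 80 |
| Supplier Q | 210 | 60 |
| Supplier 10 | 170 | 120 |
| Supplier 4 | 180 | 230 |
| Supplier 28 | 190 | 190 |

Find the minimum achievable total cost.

114100

Fill from the cheapest provider first.
Take 80 from Supplier T at 150 — need 560 more.
Take 120 from Supplier 10 at 170 — need 440 more.
Supplier 4 (180): use full 230 — 210 pallets to go.
Supplier 28 at 190: take all 190 pallets — 20 still needed.
Supplier Q at 210: take 20 of its 60 — requirement met.
Cost = 80×150 + 120×170 + 230×180 + 190×190 + 20×210 = 114100.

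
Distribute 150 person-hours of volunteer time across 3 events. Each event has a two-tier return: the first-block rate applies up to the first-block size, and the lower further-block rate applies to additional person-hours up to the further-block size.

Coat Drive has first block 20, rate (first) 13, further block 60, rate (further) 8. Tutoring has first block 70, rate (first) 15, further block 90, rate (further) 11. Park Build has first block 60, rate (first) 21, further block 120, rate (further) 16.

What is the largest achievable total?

Rank every tier by rate: Park Build/T1 21 > Park Build/T2 16 > Tutoring/T1 15 > Coat Drive/T1 13 > Tutoring/T2 11 > Coat Drive/T2 8.
Park Build/T1 (21): +60 ; 90 left.
90 remain; put them into Park Build T2 at 16.
Total = 21×60 + 16×90 = 2700.

2700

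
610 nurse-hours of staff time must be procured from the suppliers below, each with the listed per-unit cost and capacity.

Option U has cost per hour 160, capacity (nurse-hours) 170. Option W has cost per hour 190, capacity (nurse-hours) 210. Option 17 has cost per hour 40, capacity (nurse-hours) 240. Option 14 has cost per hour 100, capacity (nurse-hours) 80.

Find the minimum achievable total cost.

Fill from the cheapest supplier first.
Take 240 from Option 17 at 40 ; need 370 more.
Take 80 from Option 14 at 100 ; need 290 more.
Option U at 160: take all 170 nurse-hours ; 120 still needed.
Take 120 from Option W at 190 to finish.
Cost = 240×40 + 80×100 + 170×160 + 120×190 = 67600.

67600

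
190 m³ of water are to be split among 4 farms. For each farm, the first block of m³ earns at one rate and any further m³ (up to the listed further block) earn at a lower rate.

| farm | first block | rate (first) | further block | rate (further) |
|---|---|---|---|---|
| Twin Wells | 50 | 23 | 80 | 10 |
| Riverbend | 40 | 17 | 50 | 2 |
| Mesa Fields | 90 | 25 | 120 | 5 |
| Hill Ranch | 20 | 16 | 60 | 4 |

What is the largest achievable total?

4240

Treat each block as its own option and order by rate: Mesa Fields/tier1 25 > Twin Wells/tier1 23 > Riverbend/tier1 17 > Hill Ranch/tier1 16 > Twin Wells/tier2 10 > Mesa Fields/tier2 5 > Hill Ranch/tier2 4 > Riverbend/tier2 2.
Mesa Fields/tier1 (25): +90 → 100 left.
Twin Wells/tier1 (23): +50 → 50 left.
Riverbend/tier1 (17): +40 → 10 left.
Hill Ranch/tier1: +10 of 20 at 16; pool empty.
Total = 25×90 + 23×50 + 17×40 + 16×10 = 4240.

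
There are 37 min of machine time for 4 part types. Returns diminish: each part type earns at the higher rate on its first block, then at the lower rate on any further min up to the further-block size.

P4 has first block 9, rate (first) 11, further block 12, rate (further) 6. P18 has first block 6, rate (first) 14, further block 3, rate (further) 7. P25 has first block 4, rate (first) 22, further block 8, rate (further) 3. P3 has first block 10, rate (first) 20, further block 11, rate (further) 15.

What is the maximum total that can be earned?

603

Order all 8 blocks by rate: P25/T1 22 > P3/T1 20 > P3/T2 15 > P18/T1 14 > P4/T1 11 > P18/T2 7 > P4/T2 6 > P25/T2 3.
Fill P25 T1 block (4 at 22) ; 33 left.
P3/T1 (20): +10 ; 23 left.
P3/T2 (15): +11 ; 12 left.
Fill P18 T1 block (6 at 14) ; 6 left.
6 remain; put them into P4 T1 at 11.
Total = 22×4 + 20×10 + 15×11 + 14×6 + 11×6 = 603.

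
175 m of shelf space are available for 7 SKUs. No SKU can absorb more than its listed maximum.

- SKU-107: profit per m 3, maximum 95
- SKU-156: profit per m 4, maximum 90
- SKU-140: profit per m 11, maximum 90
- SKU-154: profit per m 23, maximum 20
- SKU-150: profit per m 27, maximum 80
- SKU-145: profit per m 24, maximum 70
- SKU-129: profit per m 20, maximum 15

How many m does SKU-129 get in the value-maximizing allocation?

Rank by profit per m: SKU-150 27 > SKU-145 24 > SKU-154 23 > SKU-129 20 > SKU-140 11 > SKU-156 4 > SKU-107 3.
SKU-150: +80 to 80 (cap) ; 95 left.
SKU-145 takes 70 to reach its cap of 70 ; 25 left.
SKU-154: +20 to 20 (cap) ; 5 left.
SKU-129: +5 (room for 15) → 5. Pool exhausted.

5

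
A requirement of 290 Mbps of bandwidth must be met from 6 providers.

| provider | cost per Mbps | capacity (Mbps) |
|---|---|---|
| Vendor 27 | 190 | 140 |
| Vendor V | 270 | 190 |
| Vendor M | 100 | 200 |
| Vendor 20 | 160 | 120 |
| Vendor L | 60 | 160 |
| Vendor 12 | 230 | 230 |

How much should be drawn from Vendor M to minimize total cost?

Cheapest first:
Vendor L at 60: take all 160 Mbps — 130 still needed.
Vendor M at 100: take 130 of its 200 — requirement met.
Vendor 20, Vendor 27, Vendor 12, Vendor V: unused.

130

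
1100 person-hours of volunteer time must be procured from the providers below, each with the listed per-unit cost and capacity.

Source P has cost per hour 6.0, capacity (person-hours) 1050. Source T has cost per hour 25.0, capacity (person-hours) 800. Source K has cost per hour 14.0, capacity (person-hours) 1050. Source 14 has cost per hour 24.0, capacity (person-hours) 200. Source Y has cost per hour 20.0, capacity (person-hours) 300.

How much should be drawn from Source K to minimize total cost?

Fill from the cheapest provider first.
Take 1050 from Source P at 6.0 → need 50 more.
Source K at 14.0: take 50 of its 1050 → requirement met.
Source Y, Source 14, Source T: unused.

50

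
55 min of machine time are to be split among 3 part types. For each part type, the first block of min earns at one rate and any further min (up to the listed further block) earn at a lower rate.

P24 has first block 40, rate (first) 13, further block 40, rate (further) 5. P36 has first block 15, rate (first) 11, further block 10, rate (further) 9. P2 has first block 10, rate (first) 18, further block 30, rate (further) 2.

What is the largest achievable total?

Treat each block as its own option and order by rate: P2/first 18 > P24/first 13 > P36/first 11 > P36/second 9 > P24/second 5 > P2/second 2.
P2/first (18): +10 — 45 left.
P24/first (13): +40 — 5 left.
P36/first: +5 of 15 at 11; pool empty.
Total = 18×10 + 13×40 + 11×5 = 755.

755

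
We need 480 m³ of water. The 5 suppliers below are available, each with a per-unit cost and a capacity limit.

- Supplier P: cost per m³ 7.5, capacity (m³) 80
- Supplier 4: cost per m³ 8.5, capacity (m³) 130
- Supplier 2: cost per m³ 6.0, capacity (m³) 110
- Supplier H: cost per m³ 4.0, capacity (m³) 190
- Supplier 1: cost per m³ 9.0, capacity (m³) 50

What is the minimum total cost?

Use suppliers in increasing cost order.
Supplier H (4.0): use full 190 ; 290 m³ to go.
Take 110 from Supplier 2 at 6.0 ; need 180 more.
Take 80 from Supplier P at 7.5 ; need 100 more.
Supplier 4 at 8.5: take 100 of its 130 ; requirement met.
Supplier 1: unused.
Cost = 190×4.0 + 110×6.0 + 80×7.5 + 100×8.5 = 2870.

2870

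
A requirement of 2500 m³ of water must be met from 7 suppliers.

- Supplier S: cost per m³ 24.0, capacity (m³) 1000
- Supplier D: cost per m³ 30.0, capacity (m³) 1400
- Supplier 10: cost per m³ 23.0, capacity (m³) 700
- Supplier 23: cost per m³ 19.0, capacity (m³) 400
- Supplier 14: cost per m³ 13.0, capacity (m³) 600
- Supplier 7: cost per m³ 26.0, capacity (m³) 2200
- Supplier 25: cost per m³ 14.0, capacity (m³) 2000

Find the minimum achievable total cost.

34400

Fill from the cheapest supplier first.
Supplier 14 at 13.0: take all 600 m³ → 1900 still needed.
Take 1900 from Supplier 25 at 14.0 to finish.
Supplier 23, Supplier 10, Supplier S, Supplier 7, Supplier D: unused.
Cost = 600×13.0 + 1900×14.0 = 34400.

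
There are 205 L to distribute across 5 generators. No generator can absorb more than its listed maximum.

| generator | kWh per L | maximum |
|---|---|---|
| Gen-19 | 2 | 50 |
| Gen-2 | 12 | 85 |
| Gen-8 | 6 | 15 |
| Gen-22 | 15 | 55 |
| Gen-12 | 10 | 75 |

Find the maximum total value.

2495

Highest kWh per L first: Gen-22 15 > Gen-2 12 > Gen-12 10 > Gen-8 6 > Gen-19 2.
Give Gen-22 55 to hit its cap of 55 → 150 left.
Gen-2: +85 to 85 (cap) → 65 left.
Gen-12: +65 (room for 75) → 65. Pool exhausted.
Total = 12×85 + 15×55 + 10×65 = 2495.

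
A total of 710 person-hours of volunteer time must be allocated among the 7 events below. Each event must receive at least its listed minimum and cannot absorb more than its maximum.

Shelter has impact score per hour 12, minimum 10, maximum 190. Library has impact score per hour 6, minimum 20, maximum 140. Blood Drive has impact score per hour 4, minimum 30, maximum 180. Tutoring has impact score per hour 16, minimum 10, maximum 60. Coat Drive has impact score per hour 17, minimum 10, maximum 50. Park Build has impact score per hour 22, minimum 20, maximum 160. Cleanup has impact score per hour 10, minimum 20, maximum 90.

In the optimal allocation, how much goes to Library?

Meeting every minimum uses 10+20+30+10+10+20+20 = 120 person-hours, leaving 590.
Rank by impact score per hour: Park Build 22 > Coat Drive 17 > Tutoring 16 > Shelter 12 > Cleanup 10 > Library 6 > Blood Drive 4.
Park Build takes 140 more to reach its cap of 160 — 450 left.
Coat Drive takes 40 more to reach its cap of 50 — 410 left.
Tutoring: +50 to 60 (cap) — 360 left.
Give Shelter 180 more to hit its cap of 190 — 180 left.
Cleanup: +70 to 90 (cap) — 110 left.
Only 110 left; Library takes them to reach 130.

130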